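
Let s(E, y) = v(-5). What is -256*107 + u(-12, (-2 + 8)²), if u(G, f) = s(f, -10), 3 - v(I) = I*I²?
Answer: -27264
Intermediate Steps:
v(I) = 3 - I³ (v(I) = 3 - I*I² = 3 - I³)
s(E, y) = 128 (s(E, y) = 3 - 1*(-5)³ = 3 - 1*(-125) = 3 + 125 = 128)
u(G, f) = 128
-256*107 + u(-12, (-2 + 8)²) = -256*107 + 128 = -27392 + 128 = -27264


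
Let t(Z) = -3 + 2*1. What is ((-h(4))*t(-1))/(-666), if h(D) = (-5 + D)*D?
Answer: 2/333 ≈ 0.0060060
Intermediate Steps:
t(Z) = -1 (t(Z) = -3 + 2 = -1)
h(D) = D*(-5 + D)
((-h(4))*t(-1))/(-666) = (-4*(-5 + 4)*(-1))/(-666) = (-4*(-1)*(-1))*(-1/666) = (-1*(-4)*(-1))*(-1/666) = (4*(-1))*(-1/666) = -4*(-1/666) = 2/333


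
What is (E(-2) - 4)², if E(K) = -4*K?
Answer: 16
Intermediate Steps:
(E(-2) - 4)² = (-4*(-2) - 4)² = (8 - 4)² = 4² = 16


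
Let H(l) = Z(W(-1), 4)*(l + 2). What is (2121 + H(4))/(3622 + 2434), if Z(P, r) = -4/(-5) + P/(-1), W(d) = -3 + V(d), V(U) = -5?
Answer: 10869/30280 ≈ 0.35895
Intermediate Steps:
W(d) = -8 (W(d) = -3 - 5 = -8)
Z(P, r) = ⅘ - P (Z(P, r) = -4*(-⅕) + P*(-1) = ⅘ - P)
H(l) = 88/5 + 44*l/5 (H(l) = (⅘ - 1*(-8))*(l + 2) = (⅘ + 8)*(2 + l) = 44*(2 + l)/5 = 88/5 + 44*l/5)
(2121 + H(4))/(3622 + 2434) = (2121 + (88/5 + (44/5)*4))/(3622 + 2434) = (2121 + (88/5 + 176/5))/6056 = (2121 + 264/5)*(1/6056) = (10869/5)*(1/6056) = 10869/30280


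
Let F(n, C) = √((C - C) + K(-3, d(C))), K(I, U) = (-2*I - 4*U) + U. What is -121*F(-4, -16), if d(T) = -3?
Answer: -121*√15 ≈ -468.63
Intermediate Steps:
K(I, U) = -3*U - 2*I (K(I, U) = (-4*U - 2*I) + U = -3*U - 2*I)
F(n, C) = √15 (F(n, C) = √((C - C) + (-3*(-3) - 2*(-3))) = √(0 + (9 + 6)) = √(0 + 15) = √15)
-121*F(-4, -16) = -121*√15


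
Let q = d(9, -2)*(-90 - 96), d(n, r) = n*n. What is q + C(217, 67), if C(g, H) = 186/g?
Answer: -105456/7 ≈ -15065.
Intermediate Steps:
d(n, r) = n**2
q = -15066 (q = 9**2*(-90 - 96) = 81*(-186) = -15066)
q + C(217, 67) = -15066 + 186/217 = -15066 + 186*(1/217) = -15066 + 6/7 = -105456/7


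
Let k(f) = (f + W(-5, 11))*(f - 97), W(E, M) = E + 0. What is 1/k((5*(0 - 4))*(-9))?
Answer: 1/14525 ≈ 6.8847e-5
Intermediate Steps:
W(E, M) = E
k(f) = (-97 + f)*(-5 + f) (k(f) = (f - 5)*(f - 97) = (-5 + f)*(-97 + f) = (-97 + f)*(-5 + f))
1/k((5*(0 - 4))*(-9)) = 1/(485 + ((5*(0 - 4))*(-9))² - 102*5*(0 - 4)*(-9)) = 1/(485 + ((5*(-4))*(-9))² - 102*5*(-4)*(-9)) = 1/(485 + (-20*(-9))² - (-2040)*(-9)) = 1/(485 + 180² - 102*180) = 1/(485 + 32400 - 18360) = 1/14525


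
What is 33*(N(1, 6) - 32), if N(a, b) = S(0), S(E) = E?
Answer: -1056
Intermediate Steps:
N(a, b) = 0
33*(N(1, 6) - 32) = 33*(0 - 32) = 33*(-32) = -1056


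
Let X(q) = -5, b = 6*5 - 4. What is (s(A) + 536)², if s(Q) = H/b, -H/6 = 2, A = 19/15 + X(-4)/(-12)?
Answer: 48469444/169 ≈ 2.8680e+5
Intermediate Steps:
b = 26 (b = 30 - 4 = 26)
A = 101/60 (A = 19/15 - 5/(-12) = 19*(1/15) - 5*(-1/12) = 19/15 + 5/12 = 101/60 ≈ 1.6833)
H = -12 (H = -6*2 = -12)
s(Q) = -6/13 (s(Q) = -12/26 = -12*1/26 = -6/13)
(s(A) + 536)² = (-6/13 + 536)² = (6962/13)² = 48469444/169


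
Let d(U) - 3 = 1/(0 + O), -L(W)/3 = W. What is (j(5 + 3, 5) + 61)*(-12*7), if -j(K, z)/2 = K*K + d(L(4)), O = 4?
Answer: 6174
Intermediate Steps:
L(W) = -3*W
d(U) = 13/4 (d(U) = 3 + 1/(0 + 4) = 3 + 1/4 = 3 + ¼ = 13/4)
j(K, z) = -13/2 - 2*K² (j(K, z) = -2*(K*K + 13/4) = -2*(K² + 13/4) = -2*(13/4 + K²) = -13/2 - 2*K²)
(j(5 + 3, 5) + 61)*(-12*7) = ((-13/2 - 2*(5 + 3)²) + 61)*(-12*7) = ((-13/2 - 2*8²) + 61)*(-84) = ((-13/2 - 2*64) + 61)*(-84) = ((-13/2 - 128) + 61)*(-84) = (-269/2 + 61)*(-84) = -147/2*(-84) = 6174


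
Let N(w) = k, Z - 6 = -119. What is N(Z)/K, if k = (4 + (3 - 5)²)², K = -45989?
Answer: -64/45989 ≈ -0.0013916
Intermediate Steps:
Z = -113 (Z = 6 - 119 = -113)
k = 64 (k = (4 + (-2)²)² = (4 + 4)² = 8² = 64)
N(w) = 64
N(Z)/K = 64/(-45989) = 64*(-1/45989) = -64/45989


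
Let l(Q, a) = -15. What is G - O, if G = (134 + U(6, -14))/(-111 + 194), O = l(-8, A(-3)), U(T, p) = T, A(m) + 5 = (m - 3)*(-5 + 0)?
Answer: 1385/83 ≈ 16.687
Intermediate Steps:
A(m) = 10 - 5*m (A(m) = -5 + (m - 3)*(-5 + 0) = -5 + (-3 + m)*(-5) = -5 + (15 - 5*m) = 10 - 5*m)
O = -15
G = 140/83 (G = (134 + 6)/(-111 + 194) = 140/83 ≈ 1.6867)
G - O = 140/83 - 1*(-15) = 140/83 + 15 = 1385/83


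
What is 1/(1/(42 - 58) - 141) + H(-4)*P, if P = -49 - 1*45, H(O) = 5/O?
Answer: 530363/4514 ≈ 117.49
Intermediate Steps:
P = -94 (P = -49 - 45 = -94)
1/(1/(42 - 58) - 141) + H(-4)*P = 1/(1/(42 - 58) - 141) + (5/(-4))*(-94) = 1/(1/(-16) - 141) + (5*(-¼))*(-94) = 1/(-1/16 - 141) - 5/4*(-94) = 1/(-2257/16) + 235/2 = -16/2257 + 235/2 = 530363/4514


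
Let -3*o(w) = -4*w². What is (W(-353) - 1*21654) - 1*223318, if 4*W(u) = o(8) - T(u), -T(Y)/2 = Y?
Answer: -1470763/6 ≈ -2.4513e+5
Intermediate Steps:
T(Y) = -2*Y
o(w) = 4*w²/3 (o(w) = -(-4)*w²/3 = 4*w²/3)
W(u) = 64/3 + u/2 (W(u) = ((4/3)*8² - (-2)*u)/4 = ((4/3)*64 + 2*u)/4 = (256/3 + 2*u)/4 = 64/3 + u/2)
(W(-353) - 1*21654) - 1*223318 = ((64/3 + (½)*(-353)) - 1*21654) - 1*223318 = ((64/3 - 353/2) - 21654) - 223318 = (-931/6 - 21654) - 223318 = -130855/6 - 223318 = -1470763/6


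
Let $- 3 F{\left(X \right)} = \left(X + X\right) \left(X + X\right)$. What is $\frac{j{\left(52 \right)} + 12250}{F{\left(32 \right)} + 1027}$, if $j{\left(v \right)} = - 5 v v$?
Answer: $\frac{762}{203} \approx 3.7537$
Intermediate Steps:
$F{\left(X \right)} = - \frac{4 X^{2}}{3}$ ($F{\left(X \right)} = - \frac{\left(X + X\right) \left(X + X\right)}{3} = - \frac{2 X 2 X}{3} = - \frac{4 X^{2}}{3}$)
$j{\left(v \right)} = - 5 v^{2}$
$\frac{j{\left(52 \right)} + 12250}{F{\left(32 \right)} + 1027} = \frac{- 5 \cdot 52^{2} + 12250}{- \frac{4 \cdot 32^{2}}{3} + 1027} = \frac{\left(-5\right) 2704 + 12250}{\left(- \frac{4}{3}\right) 1024 + 1027} = \frac{-13520 + 12250}{- \frac{4096}{3} + 1027} = - \frac{1270}{- \frac{1015}{3}} = \left(-1270\right) \left(- \frac{3}{1015}\right) = \frac{762}{203}$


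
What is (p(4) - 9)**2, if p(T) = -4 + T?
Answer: 81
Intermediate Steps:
(p(4) - 9)**2 = ((-4 + 4) - 9)**2 = (0 - 9)**2 = (-9)**2 = 81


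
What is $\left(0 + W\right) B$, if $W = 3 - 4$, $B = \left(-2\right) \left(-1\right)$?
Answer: $-2$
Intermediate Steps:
$B = 2$
$W = -1$ ($W = 3 - 4 = -1$)
$\left(0 + W\right) B = \left(0 - 1\right) 2 = \left(-1\right) 2 = -2$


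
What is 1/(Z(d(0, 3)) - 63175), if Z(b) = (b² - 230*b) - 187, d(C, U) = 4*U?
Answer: -1/65978 ≈ -1.5157e-5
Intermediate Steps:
Z(b) = -187 + b² - 230*b
1/(Z(d(0, 3)) - 63175) = 1/((-187 + (4*3)² - 920*3) - 63175) = 1/((-187 + 12² - 230*12) - 63175) = 1/((-187 + 144 - 2760) - 63175) = 1/(-2803 - 63175) = 1/(-65978) = -1/65978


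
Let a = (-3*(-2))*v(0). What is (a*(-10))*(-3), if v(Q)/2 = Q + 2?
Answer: 720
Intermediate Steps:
v(Q) = 4 + 2*Q (v(Q) = 2*(Q + 2) = 2*(2 + Q) = 4 + 2*Q)
a = 24 (a = (-3*(-2))*(4 + 2*0) = 6*(4 + 0) = 6*4 = 24)
(a*(-10))*(-3) = (24*(-10))*(-3) = -240*(-3) = 720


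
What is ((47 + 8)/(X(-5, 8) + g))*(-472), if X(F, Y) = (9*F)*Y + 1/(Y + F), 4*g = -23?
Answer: 62304/877 ≈ 71.042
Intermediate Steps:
g = -23/4 (g = (1/4)*(-23) = -23/4 ≈ -5.7500)
X(F, Y) = 1/(F + Y) + 9*F*Y (X(F, Y) = 9*F*Y + 1/(F + Y) = 1/(F + Y) + 9*F*Y)
((47 + 8)/(X(-5, 8) + g))*(-472) = ((47 + 8)/((1 + 9*(-5)*8**2 + 9*8*(-5)**2)/(-5 + 8) - 23/4))*(-472) = (55/((1 + 9*(-5)*64 + 9*8*25)/3 - 23/4))*(-472) = (55/((1 - 2880 + 1800)/3 - 23/4))*(-472) = (55/((1/3)*(-1079) - 23/4))*(-472) = (55/(-1079/3 - 23/4))*(-472) = (55/(-4385/12))*(-472) = (55*(-12/4385))*(-472) = -132/877*(-472) = 62304/877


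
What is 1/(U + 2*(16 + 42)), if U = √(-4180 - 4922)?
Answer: 58/11279 - I*√9102/22558 ≈ 0.0051423 - 0.0042293*I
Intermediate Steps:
U = I*√9102 (U = √(-9102) = I*√9102 ≈ 95.404*I)
1/(U + 2*(16 + 42)) = 1/(I*√9102 + 2*(16 + 42)) = 1/(I*√9102 + 2*58) = 1/(I*√9102 + 116) = 1/(116 + I*√9102)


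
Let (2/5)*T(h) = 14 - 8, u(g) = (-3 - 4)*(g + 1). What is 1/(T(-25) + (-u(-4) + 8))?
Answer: 1/2 ≈ 0.50000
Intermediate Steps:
u(g) = -7 - 7*g (u(g) = -7*(1 + g) = -7 - 7*g)
T(h) = 15 (T(h) = 5*(14 - 8)/2 = (5/2)*6 = 15)
1/(T(-25) + (-u(-4) + 8)) = 1/(15 + (-(-7 - 7*(-4)) + 8)) = 1/(15 + (-(-7 + 28) + 8)) = 1/(15 + (-1*21 + 8)) = 1/(15 + (-21 + 8)) = 1/(15 - 13) = 1/2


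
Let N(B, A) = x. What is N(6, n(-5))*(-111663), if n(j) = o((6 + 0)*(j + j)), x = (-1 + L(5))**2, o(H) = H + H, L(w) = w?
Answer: -1786608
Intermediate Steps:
o(H) = 2*H
x = 16 (x = (-1 + 5)**2 = 4**2 = 16)
n(j) = 24*j (n(j) = 2*((6 + 0)*(j + j)) = 2*(6*(2*j)) = 2*(12*j) = 24*j)
N(B, A) = 16
N(6, n(-5))*(-111663) = 16*(-111663) = -1786608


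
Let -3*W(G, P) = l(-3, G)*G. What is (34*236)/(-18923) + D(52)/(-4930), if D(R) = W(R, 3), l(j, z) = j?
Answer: -20271158/46645195 ≈ -0.43458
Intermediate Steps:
W(G, P) = G (W(G, P) = -(-1)*G = G)
D(R) = R
(34*236)/(-18923) + D(52)/(-4930) = (34*236)/(-18923) + 52/(-4930) = 8024*(-1/18923) + 52*(-1/4930) = -8024/18923 - 26/2465 = -20271158/46645195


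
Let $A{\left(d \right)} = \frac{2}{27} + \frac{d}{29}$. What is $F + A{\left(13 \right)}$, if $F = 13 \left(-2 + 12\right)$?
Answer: $\frac{102199}{783} \approx 130.52$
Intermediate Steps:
$A{\left(d \right)} = \frac{2}{27} + \frac{d}{29}$ ($A{\left(d \right)} = 2 \cdot \frac{1}{27} + d \frac{1}{29} = \frac{2}{27} + \frac{d}{29}$)
$F = 130$ ($F = 13 \cdot 10 = 130$)
$F + A{\left(13 \right)} = 130 + \left(\frac{2}{27} + \frac{1}{29} \cdot 13\right) = 130 + \left(\frac{2}{27} + \frac{13}{29}\right) = 130 + \frac{409}{783} = \frac{102199}{783}$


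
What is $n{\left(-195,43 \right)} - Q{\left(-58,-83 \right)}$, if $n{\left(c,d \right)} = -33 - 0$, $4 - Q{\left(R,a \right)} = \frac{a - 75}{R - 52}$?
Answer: $- \frac{1956}{55} \approx -35.564$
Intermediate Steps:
$Q{\left(R,a \right)} = 4 - \frac{-75 + a}{-52 + R}$ ($Q{\left(R,a \right)} = 4 - \frac{a - 75}{R - 52} = 4 - \frac{-75 + a}{-52 + R}$)
$n{\left(c,d \right)} = -33$ ($n{\left(c,d \right)} = -33 + 0 = -33$)
$n{\left(-195,43 \right)} - Q{\left(-58,-83 \right)} = -33 - \frac{-133 - -83 + 4 \left(-58\right)}{-52 - 58} = -33 - \frac{-133 + 83 - 232}{-110} = -33 - \left(- \frac{1}{110}\right) \left(-282\right) = -33 - \frac{141}{55} = - \frac{1956}{55}$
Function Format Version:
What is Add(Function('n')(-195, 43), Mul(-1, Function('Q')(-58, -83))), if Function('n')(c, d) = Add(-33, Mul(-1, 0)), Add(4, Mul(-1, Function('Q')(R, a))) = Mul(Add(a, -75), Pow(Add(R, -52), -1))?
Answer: Rational(-1956, 55) ≈ -35.564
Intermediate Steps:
Function('Q')(R, a) = Add(4, Mul(-1, Pow(Add(-52, R), -1), Add(-75, a))) (Function('Q')(R, a) = Add(4, Mul(-1, Mul(Add(a, -75), Pow(Add(R, -52), -1)))) = Add(4, Mul(-1, Mul(Add(-75, a), Pow(Add(-52, R), -1)))) = Add(4, Mul(-1, Mul(Pow(Add(-52, R), -1), Add(-75, a)))) = Add(4, Mul(-1, Pow(Add(-52, R), -1), Add(-75, a))))
Function('n')(c, d) = -33 (Function('n')(c, d) = Add(-33, 0) = -33)
Add(Function('n')(-195, 43), Mul(-1, Function('Q')(-58, -83))) = Add(-33, Mul(-1, Mul(Pow(Add(-52, -58), -1), Add(-133, Mul(-1, -83), Mul(4, -58))))) = Add(-33, Mul(-1, Mul(Pow(-110, -1), Add(-133, 83, -232)))) = Add(-33, Mul(-1, Mul(Rational(-1, 110), -282))) = Add(-33, Mul(-1, Rational(141, 55))) = Add(-33, Rational(-141, 55)) = Rational(-1956, 55)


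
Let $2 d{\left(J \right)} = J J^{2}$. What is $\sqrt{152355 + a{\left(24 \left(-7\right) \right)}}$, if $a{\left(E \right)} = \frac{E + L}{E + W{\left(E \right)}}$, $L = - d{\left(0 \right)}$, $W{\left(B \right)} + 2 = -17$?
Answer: $\frac{3 \sqrt{591970379}}{187} \approx 390.33$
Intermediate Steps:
$d{\left(J \right)} = \frac{J^{3}}{2}$ ($d{\left(J \right)} = \frac{J J^{2}}{2} = \frac{J^{3}}{2}$)
$W{\left(B \right)} = -19$ ($W{\left(B \right)} = -2 - 17 = -19$)
$L = 0$ ($L = - \frac{0^{3}}{2} = - \frac{0}{2} = \left(-1\right) 0 = 0$)
$a{\left(E \right)} = \frac{E}{-19 + E}$ ($a{\left(E \right)} = \frac{E + 0}{E - 19} = \frac{E}{-19 + E}$)
$\sqrt{152355 + a{\left(24 \left(-7\right) \right)}} = \sqrt{152355 + \frac{24 \left(-7\right)}{-19 + 24 \left(-7\right)}} = \sqrt{152355 - \frac{168}{-19 - 168}} = \sqrt{152355 - \frac{168}{-187}} = \sqrt{152355 - - \frac{168}{187}} = \sqrt{152355 + \frac{168}{187}} = \sqrt{\frac{28490553}{187}} = \frac{3 \sqrt{591970379}}{187}$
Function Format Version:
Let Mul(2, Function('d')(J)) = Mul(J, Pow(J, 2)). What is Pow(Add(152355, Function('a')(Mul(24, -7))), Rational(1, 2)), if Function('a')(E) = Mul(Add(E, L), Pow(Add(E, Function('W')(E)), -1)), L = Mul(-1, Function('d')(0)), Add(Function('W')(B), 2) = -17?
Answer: Mul(Rational(3, 187), Pow(591970379, Rational(1, 2))) ≈ 390.33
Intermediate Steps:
Function('d')(J) = Mul(Rational(1, 2), Pow(J, 3)) (Function('d')(J) = Mul(Rational(1, 2), Mul(J, Pow(J, 2))) = Mul(Rational(1, 2), Pow(J, 3)))
Function('W')(B) = -19 (Function('W')(B) = Add(-2, -17) = -19)
L = 0 (L = Mul(-1, Mul(Rational(1, 2), Pow(0, 3))) = Mul(-1, Mul(Rational(1, 2), 0)) = Mul(-1, 0) = 0)
Function('a')(E) = Mul(E, Pow(Add(-19, E), -1)) (Function('a')(E) = Mul(Add(E, 0), Pow(Add(E, -19), -1)) = Mul(E, Pow(Add(-19, E), -1)))
Pow(Add(152355, Function('a')(Mul(24, -7))), Rational(1, 2)) = Pow(Add(152355, Mul(Mul(24, -7), Pow(Add(-19, Mul(24, -7)), -1))), Rational(1, 2)) = Pow(Add(152355, Mul(-168, Pow(Add(-19, -168), -1))), Rational(1, 2)) = Pow(Add(152355, Mul(-168, Pow(-187, -1))), Rational(1, 2)) = Pow(Add(152355, Mul(-168, Rational(-1, 187))), Rational(1, 2)) = Pow(Add(152355, Rational(168, 187)), Rational(1, 2)) = Pow(Rational(28490553, 187), Rational(1, 2)) = Mul(Rational(3, 187), Pow(591970379, Rational(1, 2)))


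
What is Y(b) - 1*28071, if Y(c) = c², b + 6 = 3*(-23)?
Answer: -22446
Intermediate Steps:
b = -75 (b = -6 + 3*(-23) = -6 - 69 = -75)
Y(b) - 1*28071 = (-75)² - 1*28071 = 5625 - 28071 = -22446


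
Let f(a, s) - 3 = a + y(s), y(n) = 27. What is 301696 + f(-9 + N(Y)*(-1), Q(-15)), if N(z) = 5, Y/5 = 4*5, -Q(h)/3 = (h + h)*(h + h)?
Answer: 301712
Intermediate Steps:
Q(h) = -12*h² (Q(h) = -3*(h + h)*(h + h) = -3*2*h*2*h = -12*h²)
Y = 100 (Y = 5*(4*5) = 5*20 = 100)
f(a, s) = 30 + a (f(a, s) = 3 + (a + 27) = 3 + (27 + a) = 30 + a)
301696 + f(-9 + N(Y)*(-1), Q(-15)) = 301696 + (30 + (-9 + 5*(-1))) = 301696 + (30 + (-9 - 5)) = 301696 + (30 - 14) = 301696 + 16 = 301712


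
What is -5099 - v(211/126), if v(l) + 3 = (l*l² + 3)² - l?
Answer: -20621972014527241/4001504141376 ≈ -5153.6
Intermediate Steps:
v(l) = -3 + (3 + l³)² - l (v(l) = -3 + ((l*l² + 3)² - l) = -3 + ((l³ + 3)² - l) = -3 + ((3 + l³)² - l) = -3 + (3 + l³)² - l)
-5099 - v(211/126) = -5099 - (-3 + (3 + (211/126)³)² - 211/126) = -5099 - (-3 + (3 + (211*(1/126))³)² - 211/126) = -5099 - (-3 + (3 + (211/126)³)² - 1*211/126) = -5099 - (-3 + (3 + 9393931/2000376)² - 211/126) = -5099 - (-3 + (15395059/2000376)² - 211/126) = -5099 - (-3 + 237007841613481/4001504141376 - 211/126) = -5099 - 1*218302397651017/4001504141376 = -5099 - 218302397651017/4001504141376 = -20621972014527241/4001504141376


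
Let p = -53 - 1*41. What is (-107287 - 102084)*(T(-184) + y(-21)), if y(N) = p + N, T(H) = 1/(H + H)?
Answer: 8860790091/368 ≈ 2.4078e+7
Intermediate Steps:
p = -94 (p = -53 - 41 = -94)
T(H) = 1/(2*H)
y(N) = -94 + N
(-107287 - 102084)*(T(-184) + y(-21)) = (-107287 - 102084)*((½)/(-184) + (-94 - 21)) = -209371*((½)*(-1/184) - 115) = -209371*(-1/368 - 115) = -209371*(-42321/368) = 8860790091/368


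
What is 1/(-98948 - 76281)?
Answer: -1/175229 ≈ -5.7068e-6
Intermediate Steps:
1/(-98948 - 76281) = 1/(-175229) = -1/175229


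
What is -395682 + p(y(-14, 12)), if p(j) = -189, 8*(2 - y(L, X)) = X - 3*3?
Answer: -395871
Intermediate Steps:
y(L, X) = 25/8 - X/8 (y(L, X) = 2 - (X - 3*3)/8 = 2 - (X - 9)/8 = 2 - (-9 + X)/8 = 2 + (9/8 - X/8) = 25/8 - X/8)
-395682 + p(y(-14, 12)) = -395682 - 189 = -395871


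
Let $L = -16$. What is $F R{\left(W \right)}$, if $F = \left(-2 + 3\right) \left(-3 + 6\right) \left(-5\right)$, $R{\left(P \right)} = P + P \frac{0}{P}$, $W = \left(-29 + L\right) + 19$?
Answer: $390$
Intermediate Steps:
$W = -26$ ($W = \left(-29 - 16\right) + 19 = -45 + 19 = -26$)
$R{\left(P \right)} = P$ ($R{\left(P \right)} = P + P 0 = P + 0 = P$)
$F = -15$ ($F = 1 \cdot 3 \left(-5\right) = 3 \left(-5\right) = -15$)
$F R{\left(W \right)} = \left(-15\right) \left(-26\right) = 390$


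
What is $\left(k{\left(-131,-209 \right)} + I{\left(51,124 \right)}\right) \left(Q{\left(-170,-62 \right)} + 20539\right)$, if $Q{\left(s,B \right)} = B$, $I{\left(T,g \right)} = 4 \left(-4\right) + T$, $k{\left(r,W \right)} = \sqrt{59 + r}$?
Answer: $716695 + 122862 i \sqrt{2} \approx 7.167 \cdot 10^{5} + 1.7375 \cdot 10^{5} i$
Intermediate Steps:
$I{\left(T,g \right)} = -16 + T$
$\left(k{\left(-131,-209 \right)} + I{\left(51,124 \right)}\right) \left(Q{\left(-170,-62 \right)} + 20539\right) = \left(\sqrt{59 - 131} + \left(-16 + 51\right)\right) \left(-62 + 20539\right) = \left(\sqrt{-72} + 35\right) 20477 = \left(6 i \sqrt{2} + 35\right) 20477 = \left(35 + 6 i \sqrt{2}\right) 20477 = 716695 + 122862 i \sqrt{2}$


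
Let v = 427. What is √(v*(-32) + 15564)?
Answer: 10*√19 ≈ 43.589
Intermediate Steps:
√(v*(-32) + 15564) = √(427*(-32) + 15564) = √(-13664 + 15564) = √1900 = 10*√19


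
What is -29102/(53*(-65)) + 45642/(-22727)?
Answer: 504164464/78294515 ≈ 6.4393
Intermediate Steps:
-29102/(53*(-65)) + 45642/(-22727) = -29102/(-3445) + 45642*(-1/22727) = -29102*(-1/3445) - 45642/22727 = 29102/3445 - 45642/22727 = 504164464/78294515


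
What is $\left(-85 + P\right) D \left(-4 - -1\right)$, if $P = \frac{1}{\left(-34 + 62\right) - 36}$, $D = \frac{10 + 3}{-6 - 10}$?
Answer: $- \frac{26559}{128} \approx -207.49$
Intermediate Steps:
$D = - \frac{13}{16}$ ($D = \frac{13}{-16} = 13 \left(- \frac{1}{16}\right) = - \frac{13}{16} \approx -0.8125$)
$P = - \frac{1}{8}$ ($P = \frac{1}{28 - 36} = \frac{1}{-8} = - \frac{1}{8} \approx -0.125$)
$\left(-85 + P\right) D \left(-4 - -1\right) = \left(-85 - \frac{1}{8}\right) \left(- \frac{13 \left(-4 - -1\right)}{16}\right) = - \frac{681 \left(- \frac{13 \left(-4 + 1\right)}{16}\right)}{8} = - \frac{681 \left(\left(- \frac{13}{16}\right) \left(-3\right)\right)}{8} = \left(- \frac{681}{8}\right) \frac{39}{16} = - \frac{26559}{128}$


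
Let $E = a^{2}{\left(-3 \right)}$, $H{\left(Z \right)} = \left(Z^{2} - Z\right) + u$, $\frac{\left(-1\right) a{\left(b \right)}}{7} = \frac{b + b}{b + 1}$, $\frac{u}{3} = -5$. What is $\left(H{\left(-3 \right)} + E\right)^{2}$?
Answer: $191844$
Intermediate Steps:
$u = -15$ ($u = 3 \left(-5\right) = -15$)
$a{\left(b \right)} = - \frac{14 b}{1 + b}$ ($a{\left(b \right)} = - 7 \frac{b + b}{b + 1} = - 7 \frac{2 b}{1 + b} = - \frac{14 b}{1 + b}$)
$H{\left(Z \right)} = -15 + Z^{2} - Z$ ($H{\left(Z \right)} = \left(Z^{2} - Z\right) - 15 = -15 + Z^{2} - Z$)
$E = 441$ ($E = \left(\left(-14\right) \left(-3\right) \frac{1}{1 - 3}\right)^{2} = \left(\left(-14\right) \left(-3\right) \frac{1}{-2}\right)^{2} = \left(\left(-14\right) \left(-3\right) \left(- \frac{1}{2}\right)\right)^{2} = \left(-21\right)^{2} = 441$)
$\left(H{\left(-3 \right)} + E\right)^{2} = \left(\left(-15 + \left(-3\right)^{2} - -3\right) + 441\right)^{2} = \left(\left(-15 + 9 + 3\right) + 441\right)^{2} = \left(-3 + 441\right)^{2} = 438^{2} = 191844$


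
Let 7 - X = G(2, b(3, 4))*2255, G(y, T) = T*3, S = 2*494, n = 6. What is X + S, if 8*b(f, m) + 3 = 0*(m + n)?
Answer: 28255/8 ≈ 3531.9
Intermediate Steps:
S = 988
b(f, m) = -3/8 (b(f, m) = -3/8 + (0*(m + 6))/8 = -3/8 + (0*(6 + m))/8 = -3/8 + (⅛)*0 = -3/8 + 0 = -3/8)
G(y, T) = 3*T
X = 20351/8 (X = 7 - 3*(-3/8)*2255 = 7 - (-9)*2255/8 = 7 - 1*(-20295/8) = 7 + 20295/8 = 20351/8 ≈ 2543.9)
X + S = 20351/8 + 988 = 28255/8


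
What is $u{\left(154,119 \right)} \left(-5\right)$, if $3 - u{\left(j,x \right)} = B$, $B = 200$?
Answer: $985$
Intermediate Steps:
$u{\left(j,x \right)} = -197$ ($u{\left(j,x \right)} = 3 - 200 = -197$)
$u{\left(154,119 \right)} \left(-5\right) = \left(-197\right) \left(-5\right) = 985$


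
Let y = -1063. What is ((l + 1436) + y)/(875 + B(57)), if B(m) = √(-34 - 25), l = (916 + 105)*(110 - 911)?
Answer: -178816750/191421 + 204362*I*√59/191421 ≈ -934.15 + 8.2004*I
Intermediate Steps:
l = -817821 (l = 1021*(-801) = -817821)
B(m) = I*√59 (B(m) = √(-59) = I*√59)
((l + 1436) + y)/(875 + B(57)) = ((-817821 + 1436) - 1063)/(875 + I*√59) = (-816385 - 1063)/(875 + I*√59) = -817448/(875 + I*√59)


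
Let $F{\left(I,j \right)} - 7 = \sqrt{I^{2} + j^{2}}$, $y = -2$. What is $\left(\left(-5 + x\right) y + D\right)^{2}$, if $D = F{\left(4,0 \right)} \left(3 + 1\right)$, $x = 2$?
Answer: $2500$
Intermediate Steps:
$F{\left(I,j \right)} = 7 + \sqrt{I^{2} + j^{2}}$
$D = 44$ ($D = \left(7 + \sqrt{4^{2} + 0^{2}}\right) \left(3 + 1\right) = \left(7 + \sqrt{16 + 0}\right) 4 = \left(7 + \sqrt{16}\right) 4 = \left(7 + 4\right) 4 = 11 \cdot 4 = 44$)
$\left(\left(-5 + x\right) y + D\right)^{2} = \left(\left(-5 + 2\right) \left(-2\right) + 44\right)^{2} = \left(\left(-3\right) \left(-2\right) + 44\right)^{2} = \left(6 + 44\right)^{2} = 50^{2} = 2500$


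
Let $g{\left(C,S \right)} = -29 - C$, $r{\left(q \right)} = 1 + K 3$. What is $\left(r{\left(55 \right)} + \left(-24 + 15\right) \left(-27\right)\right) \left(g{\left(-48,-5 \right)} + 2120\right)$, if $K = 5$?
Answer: $554001$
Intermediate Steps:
$r{\left(q \right)} = 16$ ($r{\left(q \right)} = 1 + 5 \cdot 3 = 1 + 15 = 16$)
$\left(r{\left(55 \right)} + \left(-24 + 15\right) \left(-27\right)\right) \left(g{\left(-48,-5 \right)} + 2120\right) = \left(16 + \left(-24 + 15\right) \left(-27\right)\right) \left(\left(-29 - -48\right) + 2120\right) = \left(16 - -243\right) \left(\left(-29 + 48\right) + 2120\right) = \left(16 + 243\right) \left(19 + 2120\right) = 259 \cdot 2139 = 554001$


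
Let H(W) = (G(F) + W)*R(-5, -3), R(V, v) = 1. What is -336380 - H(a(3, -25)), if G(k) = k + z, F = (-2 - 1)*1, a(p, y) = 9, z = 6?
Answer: -336392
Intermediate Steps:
F = -3 (F = -3*1 = -3)
G(k) = 6 + k (G(k) = k + 6 = 6 + k)
H(W) = 3 + W (H(W) = ((6 - 3) + W)*1 = (3 + W)*1 = 3 + W)
-336380 - H(a(3, -25)) = -336380 - (3 + 9) = -336380 - 1*12 = -336380 - 12 = -336392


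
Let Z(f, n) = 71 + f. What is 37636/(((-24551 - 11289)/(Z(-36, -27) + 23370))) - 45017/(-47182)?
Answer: -1038990557407/42275072 ≈ -24577.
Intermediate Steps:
37636/(((-24551 - 11289)/(Z(-36, -27) + 23370))) - 45017/(-47182) = 37636/(((-24551 - 11289)/((71 - 36) + 23370))) - 45017/(-47182) = 37636/((-35840/(35 + 23370))) - 45017*(-1/47182) = 37636/((-35840/23405)) + 45017/47182 = 37636/((-35840*1/23405)) + 45017/47182 = 37636/(-7168/4681) + 45017/47182 = 37636*(-4681/7168) + 45017/47182 = -44043529/1792 + 45017/47182 = -1038990557407/42275072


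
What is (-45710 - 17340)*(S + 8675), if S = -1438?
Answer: -456292850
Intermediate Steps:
(-45710 - 17340)*(S + 8675) = (-45710 - 17340)*(-1438 + 8675) = -63050*7237 = -456292850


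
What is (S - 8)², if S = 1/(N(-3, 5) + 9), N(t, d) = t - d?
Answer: 49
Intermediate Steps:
S = 1 (S = 1/((-3 - 1*5) + 9) = 1/((-3 - 5) + 9) = 1/(-8 + 9) = 1/1 = 1)
(S - 8)² = (1 - 8)² = (-7)² = 49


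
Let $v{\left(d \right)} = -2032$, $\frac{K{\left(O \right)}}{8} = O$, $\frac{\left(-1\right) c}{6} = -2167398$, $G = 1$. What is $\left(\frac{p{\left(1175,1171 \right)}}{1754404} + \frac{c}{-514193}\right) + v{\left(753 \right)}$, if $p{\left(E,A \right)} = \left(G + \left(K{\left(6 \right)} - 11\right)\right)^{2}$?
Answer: $- \frac{463971497991291}{225525563993} \approx -2057.3$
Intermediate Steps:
$c = 13004388$ ($c = \left(-6\right) \left(-2167398\right) = 13004388$)
$K{\left(O \right)} = 8 O$
$p{\left(E,A \right)} = 1444$ ($p{\left(E,A \right)} = \left(1 + \left(8 \cdot 6 - 11\right)\right)^{2} = \left(1 + \left(48 - 11\right)\right)^{2} = \left(1 + 37\right)^{2} = 38^{2} = 1444$)
$\left(\frac{p{\left(1175,1171 \right)}}{1754404} + \frac{c}{-514193}\right) + v{\left(753 \right)} = \left(\frac{1444}{1754404} + \frac{13004388}{-514193}\right) - 2032 = \left(1444 \cdot \frac{1}{1754404} + 13004388 \left(- \frac{1}{514193}\right)\right) - 2032 = \left(\frac{361}{438601} - \frac{13004388}{514193}\right) - 2032 = - \frac{5703551957515}{225525563993} - 2032 = - \frac{463971497991291}{225525563993}$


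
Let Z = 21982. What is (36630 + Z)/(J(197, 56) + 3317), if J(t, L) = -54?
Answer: 58612/3263 ≈ 17.963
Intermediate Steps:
(36630 + Z)/(J(197, 56) + 3317) = (36630 + 21982)/(-54 + 3317) = 58612/3263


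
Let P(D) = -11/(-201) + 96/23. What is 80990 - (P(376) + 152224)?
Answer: -329334331/4623 ≈ -71238.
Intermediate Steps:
P(D) = 19549/4623 (P(D) = -11*(-1/201) + 96*(1/23) = 11/201 + 96/23 = 19549/4623)
80990 - (P(376) + 152224) = 80990 - (19549/4623 + 152224) = 80990 - 1*703751101/4623 = 80990 - 703751101/4623 = -329334331/4623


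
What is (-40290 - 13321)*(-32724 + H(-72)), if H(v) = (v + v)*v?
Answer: 1198527516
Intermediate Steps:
H(v) = 2*v² (H(v) = (2*v)*v = 2*v²)
(-40290 - 13321)*(-32724 + H(-72)) = (-40290 - 13321)*(-32724 + 2*(-72)²) = -53611*(-32724 + 2*5184) = -53611*(-32724 + 10368) = -53611*(-22356) = 1198527516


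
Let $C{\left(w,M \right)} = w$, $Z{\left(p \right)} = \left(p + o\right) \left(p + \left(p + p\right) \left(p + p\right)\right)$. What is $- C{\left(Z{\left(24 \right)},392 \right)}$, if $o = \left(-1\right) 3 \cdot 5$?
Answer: $-20952$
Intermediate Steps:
$o = -15$ ($o = \left(-3\right) 5 = -15$)
$Z{\left(p \right)} = \left(-15 + p\right) \left(p + 4 p^{2}\right)$ ($Z{\left(p \right)} = \left(p - 15\right) \left(p + \left(p + p\right) \left(p + p\right)\right) = \left(-15 + p\right) \left(p + 2 p 2 p\right) = \left(-15 + p\right) \left(p + 4 p^{2}\right)$)
$- C{\left(Z{\left(24 \right)},392 \right)} = - 24 \left(-15 - 1416 + 4 \cdot 24^{2}\right) = - 24 \left(-15 - 1416 + 4 \cdot 576\right) = - 24 \left(-15 - 1416 + 2304\right) = - 24 \cdot 873 = \left(-1\right) 20952 = -20952$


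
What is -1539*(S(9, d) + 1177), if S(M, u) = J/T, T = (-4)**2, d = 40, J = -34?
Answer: -14465061/8 ≈ -1.8081e+6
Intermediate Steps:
T = 16
S(M, u) = -17/8 (S(M, u) = -34/16 = -34*1/16 = -17/8)
-1539*(S(9, d) + 1177) = -1539*(-17/8 + 1177) = -1539*9399/8 = -14465061/8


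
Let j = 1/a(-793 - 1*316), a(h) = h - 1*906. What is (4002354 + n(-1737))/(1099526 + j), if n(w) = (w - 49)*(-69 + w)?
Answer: 4854719350/738514963 ≈ 6.5736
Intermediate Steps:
a(h) = -906 + h (a(h) = h - 906 = -906 + h)
j = -1/2015 (j = 1/(-906 + (-793 - 1*316)) = 1/(-906 + (-793 - 316)) = 1/(-906 - 1109) = 1/(-2015) = -1/2015 ≈ -0.00049628)
n(w) = (-69 + w)*(-49 + w) (n(w) = (-49 + w)*(-69 + w) = (-69 + w)*(-49 + w))
(4002354 + n(-1737))/(1099526 + j) = (4002354 + (3381 + (-1737)² - 118*(-1737)))/(1099526 - 1/2015) = (4002354 + (3381 + 3017169 + 204966))/(2215544889/2015) = (4002354 + 3225516)*(2015/2215544889) = 7227870*(2015/2215544889) = 4854719350/738514963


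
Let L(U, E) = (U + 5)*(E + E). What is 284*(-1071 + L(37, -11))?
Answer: -566580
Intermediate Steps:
L(U, E) = 2*E*(5 + U) (L(U, E) = (5 + U)*(2*E) = 2*E*(5 + U))
284*(-1071 + L(37, -11)) = 284*(-1071 + 2*(-11)*(5 + 37)) = 284*(-1071 + 2*(-11)*42) = 284*(-1071 - 924) = 284*(-1995) = -566580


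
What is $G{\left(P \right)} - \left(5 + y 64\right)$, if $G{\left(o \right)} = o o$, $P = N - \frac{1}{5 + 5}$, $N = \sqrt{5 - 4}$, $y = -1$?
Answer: $\frac{5981}{100} \approx 59.81$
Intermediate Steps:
$N = 1$ ($N = \sqrt{1} = 1$)
$P = \frac{9}{10}$ ($P = 1 - \frac{1}{5 + 5} = 1 - \frac{1}{10} = \frac{9}{10} \approx 0.9$)
$G{\left(o \right)} = o^{2}$
$G{\left(P \right)} - \left(5 + y 64\right) = \left(\frac{9}{10}\right)^{2} - \left(5 - 64\right) = \frac{81}{100} - \left(5 - 64\right) = \frac{81}{100} - -59 = \frac{81}{100} + 59 = \frac{5981}{100}$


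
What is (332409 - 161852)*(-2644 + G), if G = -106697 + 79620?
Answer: -5069124597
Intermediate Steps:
G = -27077
(332409 - 161852)*(-2644 + G) = (332409 - 161852)*(-2644 - 27077) = 170557*(-29721) = -5069124597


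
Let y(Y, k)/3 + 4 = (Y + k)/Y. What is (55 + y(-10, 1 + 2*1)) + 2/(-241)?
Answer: 108671/2410 ≈ 45.092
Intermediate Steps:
y(Y, k) = -12 + 3*(Y + k)/Y (y(Y, k) = -12 + 3*((Y + k)/Y) = -12 + 3*(Y + k)/Y)
(55 + y(-10, 1 + 2*1)) + 2/(-241) = (55 + (-9 + 3*(1 + 2*1)/(-10))) + 2/(-241) = (55 + (-9 + 3*(1 + 2)*(-⅒))) + 2*(-1/241) = (55 + (-9 + 3*3*(-⅒))) - 2/241 = (55 + (-9 - 9/10)) - 2/241 = (55 - 99/10) - 2/241 = 451/10 - 2/241 = 108671/2410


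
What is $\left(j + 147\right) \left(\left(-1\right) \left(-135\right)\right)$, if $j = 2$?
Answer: $20115$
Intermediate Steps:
$\left(j + 147\right) \left(\left(-1\right) \left(-135\right)\right) = \left(2 + 147\right) \left(\left(-1\right) \left(-135\right)\right) = 149 \cdot 135 = 20115$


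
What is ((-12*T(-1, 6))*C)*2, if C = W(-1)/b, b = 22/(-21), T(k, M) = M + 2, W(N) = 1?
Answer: 2016/11 ≈ 183.27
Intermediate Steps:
T(k, M) = 2 + M
b = -22/21 (b = 22*(-1/21) = -22/21 ≈ -1.0476)
C = -21/22 (C = 1/(-22/21) = 1*(-21/22) = -21/22 ≈ -0.95455)
((-12*T(-1, 6))*C)*2 = (-12*(2 + 6)*(-21/22))*2 = (-12*8*(-21/22))*2 = -96*(-21/22)*2 = (1008/11)*2 = 2016/11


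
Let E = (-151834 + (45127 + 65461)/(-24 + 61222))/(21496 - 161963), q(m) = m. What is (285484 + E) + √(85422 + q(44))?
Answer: 1227057624289044/4298149733 + √85466 ≈ 2.8578e+5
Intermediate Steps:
E = 4645913272/4298149733 (E = (-151834 + 110588/61198)/(-140467) = (-151834 + 110588*(1/61198))*(-1/140467) = (-151834 + 55294/30599)*(-1/140467) = -4645913272/30599*(-1/140467) = 4645913272/4298149733 ≈ 1.0809)
(285484 + E) + √(85422 + q(44)) = (285484 + 4645913272/4298149733) + √(85422 + 44) = 1227057624289044/4298149733 + √85466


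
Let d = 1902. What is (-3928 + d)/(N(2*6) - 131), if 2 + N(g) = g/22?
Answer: 22286/1457 ≈ 15.296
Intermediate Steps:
N(g) = -2 + g/22
(-3928 + d)/(N(2*6) - 131) = (-3928 + 1902)/((-2 + (2*6)/22) - 131) = -2026/((-2 + (1/22)*12) - 131) = -2026/((-2 + 6/11) - 131) = -2026/(-16/11 - 131) = -2026/(-1457/11) = -2026*(-11/1457) = 22286/1457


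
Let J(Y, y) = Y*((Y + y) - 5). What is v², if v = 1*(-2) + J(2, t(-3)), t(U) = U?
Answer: 196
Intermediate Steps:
J(Y, y) = Y*(-5 + Y + y)
v = -14 (v = 1*(-2) + 2*(-5 + 2 - 3) = -2 + 2*(-6) = -2 - 12 = -14)
v² = (-14)² = 196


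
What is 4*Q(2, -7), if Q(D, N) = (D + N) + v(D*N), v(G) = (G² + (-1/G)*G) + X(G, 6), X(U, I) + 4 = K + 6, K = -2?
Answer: 760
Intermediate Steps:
X(U, I) = 0 (X(U, I) = -4 + (-2 + 6) = -4 + 4 = 0)
v(G) = -1 + G² (v(G) = (G² + (-1/G)*G) + 0 = (G² - 1) + 0 = (-1 + G²) + 0 = -1 + G²)
Q(D, N) = -1 + D + N + D²*N² (Q(D, N) = (D + N) + (-1 + (D*N)²) = (D + N) + (-1 + D²*N²) = -1 + D + N + D²*N²)
4*Q(2, -7) = 4*(-1 + 2 - 7 + 2²*(-7)²) = 4*(-1 + 2 - 7 + 4*49) = 4*(-1 + 2 - 7 + 196) = 4*190 = 760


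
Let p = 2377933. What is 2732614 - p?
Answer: 354681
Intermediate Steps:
2732614 - p = 2732614 - 1*2377933 = 2732614 - 2377933 = 354681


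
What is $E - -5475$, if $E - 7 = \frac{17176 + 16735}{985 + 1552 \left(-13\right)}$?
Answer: $\frac{105171151}{19191} \approx 5480.2$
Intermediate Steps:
$E = \frac{100426}{19191}$ ($E = 7 + \frac{17176 + 16735}{985 + 1552 \left(-13\right)} = 7 + \frac{33911}{985 - 20176} = 7 + \frac{33911}{-19191} = 7 + 33911 \left(- \frac{1}{19191}\right) = 7 - \frac{33911}{19191} = \frac{100426}{19191} \approx 5.233$)
$E - -5475 = \frac{100426}{19191} - -5475 = \frac{100426}{19191} + 5475 = \frac{105171151}{19191}$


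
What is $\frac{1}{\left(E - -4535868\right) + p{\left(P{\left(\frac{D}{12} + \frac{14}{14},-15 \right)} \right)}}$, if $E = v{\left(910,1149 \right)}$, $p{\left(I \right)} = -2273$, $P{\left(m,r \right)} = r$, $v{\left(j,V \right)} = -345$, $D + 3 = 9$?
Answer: $\frac{1}{4533250} \approx 2.2059 \cdot 10^{-7}$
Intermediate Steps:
$D = 6$ ($D = -3 + 9 = 6$)
$E = -345$
$\frac{1}{\left(E - -4535868\right) + p{\left(P{\left(\frac{D}{12} + \frac{14}{14},-15 \right)} \right)}} = \frac{1}{\left(-345 - -4535868\right) - 2273} = \frac{1}{\left(-345 + 4535868\right) - 2273} = \frac{1}{4535523 - 2273} = \frac{1}{4533250}$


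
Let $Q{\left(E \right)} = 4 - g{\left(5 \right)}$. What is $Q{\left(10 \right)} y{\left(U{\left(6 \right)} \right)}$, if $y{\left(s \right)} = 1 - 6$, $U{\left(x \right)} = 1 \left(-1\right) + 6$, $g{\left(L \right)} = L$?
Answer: $5$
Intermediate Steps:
$U{\left(x \right)} = 5$ ($U{\left(x \right)} = -1 + 6 = 5$)
$y{\left(s \right)} = -5$
$Q{\left(E \right)} = -1$ ($Q{\left(E \right)} = 4 - 5 = -1$)
$Q{\left(10 \right)} y{\left(U{\left(6 \right)} \right)} = \left(-1\right) \left(-5\right) = 5$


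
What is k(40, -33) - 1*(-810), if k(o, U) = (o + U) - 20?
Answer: 797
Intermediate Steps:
k(o, U) = -20 + U + o (k(o, U) = (U + o) - 20 = -20 + U + o)
k(40, -33) - 1*(-810) = (-20 - 33 + 40) - 1*(-810) = -13 + 810 = 797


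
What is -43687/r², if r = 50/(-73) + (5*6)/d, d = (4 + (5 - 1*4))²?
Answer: -5820200575/35344 ≈ -1.6467e+5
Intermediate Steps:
d = 25 (d = (4 + (5 - 4))² = (4 + 1)² = 5² = 25)
r = 188/365 (r = 50/(-73) + (5*6)/25 = 50*(-1/73) + 30*(1/25) = -50/73 + 6/5 = 188/365 ≈ 0.51507)
-43687/r² = -43687/((188/365)²) = -43687/35344/133225 = -43687*133225/35344 = -5820200575/35344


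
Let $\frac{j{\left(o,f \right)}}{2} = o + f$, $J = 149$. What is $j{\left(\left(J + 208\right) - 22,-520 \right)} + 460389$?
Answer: $460019$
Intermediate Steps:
$j{\left(o,f \right)} = 2 f + 2 o$ ($j{\left(o,f \right)} = 2 \left(o + f\right) = 2 \left(f + o\right) = 2 f + 2 o$)
$j{\left(\left(J + 208\right) - 22,-520 \right)} + 460389 = \left(2 \left(-520\right) + 2 \left(\left(149 + 208\right) - 22\right)\right) + 460389 = \left(-1040 + 2 \left(357 - 22\right)\right) + 460389 = \left(-1040 + 2 \cdot 335\right) + 460389 = \left(-1040 + 670\right) + 460389 = -370 + 460389 = 460019$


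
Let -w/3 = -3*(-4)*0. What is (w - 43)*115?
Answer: -4945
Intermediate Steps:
w = 0 (w = -3*(-3*(-4))*0 = -36*0 = -3*0 = 0)
(w - 43)*115 = (0 - 43)*115 = -43*115 = -4945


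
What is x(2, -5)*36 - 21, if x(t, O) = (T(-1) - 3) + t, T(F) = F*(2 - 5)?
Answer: 51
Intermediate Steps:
T(F) = -3*F (T(F) = F*(-3) = -3*F)
x(t, O) = t (x(t, O) = (-3*(-1) - 3) + t = (3 - 3) + t = 0 + t = t)
x(2, -5)*36 - 21 = 2*36 - 21 = 72 - 21 = 51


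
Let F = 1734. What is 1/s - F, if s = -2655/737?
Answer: -4604507/2655 ≈ -1734.3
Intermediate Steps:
s = -2655/737 (s = -2655*1/737 = -2655/737 ≈ -3.6024)
1/s - F = 1/(-2655/737) - 1*1734 = -737/2655 - 1734 = -4604507/2655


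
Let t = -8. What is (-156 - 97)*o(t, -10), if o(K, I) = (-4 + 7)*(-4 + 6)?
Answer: -1518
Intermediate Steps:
o(K, I) = 6 (o(K, I) = 3*2 = 6)
(-156 - 97)*o(t, -10) = (-156 - 97)*6 = -253*6 = -1518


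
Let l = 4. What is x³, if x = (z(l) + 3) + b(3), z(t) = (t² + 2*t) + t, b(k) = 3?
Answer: 39304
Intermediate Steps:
z(t) = t² + 3*t
x = 34 (x = (4*(3 + 4) + 3) + 3 = (4*7 + 3) + 3 = (28 + 3) + 3 = 31 + 3 = 34)
x³ = 34³ = 39304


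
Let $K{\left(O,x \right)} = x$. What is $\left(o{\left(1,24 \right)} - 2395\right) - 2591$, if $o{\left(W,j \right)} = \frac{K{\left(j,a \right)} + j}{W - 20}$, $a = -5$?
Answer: $-4987$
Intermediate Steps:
$o{\left(W,j \right)} = \frac{-5 + j}{-20 + W}$ ($o{\left(W,j \right)} = \frac{-5 + j}{W - 20} = \frac{-5 + j}{-20 + W}$)
$\left(o{\left(1,24 \right)} - 2395\right) - 2591 = \left(\frac{-5 + 24}{-20 + 1} - 2395\right) - 2591 = \left(\frac{1}{-19} \cdot 19 - 2395\right) - 2591 = \left(\left(- \frac{1}{19}\right) 19 - 2395\right) - 2591 = \left(-1 - 2395\right) - 2591 = -2396 - 2591 = -4987$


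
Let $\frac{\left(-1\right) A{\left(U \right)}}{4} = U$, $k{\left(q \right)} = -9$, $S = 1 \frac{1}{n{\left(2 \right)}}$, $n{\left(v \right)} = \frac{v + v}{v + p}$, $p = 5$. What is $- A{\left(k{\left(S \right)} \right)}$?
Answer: $-36$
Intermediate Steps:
$n{\left(v \right)} = \frac{2 v}{5 + v}$ ($n{\left(v \right)} = \frac{v + v}{v + 5} = \frac{2 v}{5 + v}$)
$S = \frac{7}{4}$ ($S = 1 \frac{1}{2 \cdot 2 \frac{1}{5 + 2}} = 1 \frac{1}{2 \cdot 2 \cdot \frac{1}{7}} = 1 \frac{1}{\frac{4}{7}} = 1 \cdot \frac{7}{4} = \frac{7}{4} \approx 1.75$)
$A{\left(U \right)} = - 4 U$
$- A{\left(k{\left(S \right)} \right)} = - \left(-4\right) \left(-9\right) = \left(-1\right) 36 = -36$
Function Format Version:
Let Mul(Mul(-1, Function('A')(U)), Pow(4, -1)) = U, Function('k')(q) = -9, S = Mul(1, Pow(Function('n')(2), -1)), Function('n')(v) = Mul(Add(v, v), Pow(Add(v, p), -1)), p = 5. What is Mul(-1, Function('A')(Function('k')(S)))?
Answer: -36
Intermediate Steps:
Function('n')(v) = Mul(2, v, Pow(Add(5, v), -1)) (Function('n')(v) = Mul(Add(v, v), Pow(Add(v, 5), -1)) = Mul(Mul(2, v), Pow(Add(5, v), -1)) = Mul(2, v, Pow(Add(5, v), -1)))
S = Rational(7, 4) (S = Mul(1, Pow(Mul(2, 2, Pow(Add(5, 2), -1)), -1)) = Mul(1, Pow(Mul(2, 2, Pow(7, -1)), -1)) = Mul(1, Pow(Mul(2, 2, Rational(1, 7)), -1)) = Mul(1, Pow(Rational(4, 7), -1)) = Mul(1, Rational(7, 4)) = Rational(7, 4) ≈ 1.7500)
Function('A')(U) = Mul(-4, U)
Mul(-1, Function('A')(Function('k')(S))) = Mul(-1, Mul(-4, -9)) = Mul(-1, 36) = -36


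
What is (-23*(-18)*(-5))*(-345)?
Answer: 714150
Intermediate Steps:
(-23*(-18)*(-5))*(-345) = (414*(-5))*(-345) = -2070*(-345) = 714150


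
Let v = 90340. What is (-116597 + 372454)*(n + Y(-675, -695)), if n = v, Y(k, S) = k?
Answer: 22941417905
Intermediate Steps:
n = 90340
(-116597 + 372454)*(n + Y(-675, -695)) = (-116597 + 372454)*(90340 - 675) = 255857*89665 = 22941417905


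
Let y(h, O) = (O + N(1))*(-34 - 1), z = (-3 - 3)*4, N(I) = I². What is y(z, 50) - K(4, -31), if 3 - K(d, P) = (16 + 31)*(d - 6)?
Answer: -1882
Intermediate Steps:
K(d, P) = 285 - 47*d (K(d, P) = 3 - (16 + 31)*(d - 6) = 3 - 47*(-6 + d) = 3 - (-282 + 47*d) = 3 + (282 - 47*d) = 285 - 47*d)
z = -24 (z = -6*4 = -24)
y(h, O) = -35 - 35*O (y(h, O) = (O + 1²)*(-34 - 1) = (O + 1)*(-35) = (1 + O)*(-35) = -35 - 35*O)
y(z, 50) - K(4, -31) = (-35 - 35*50) - (285 - 47*4) = (-35 - 1750) - (285 - 188) = -1785 - 1*97 = -1785 - 97 = -1882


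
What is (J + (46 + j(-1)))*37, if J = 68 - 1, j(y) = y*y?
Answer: 4218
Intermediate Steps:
j(y) = y²
J = 67
(J + (46 + j(-1)))*37 = (67 + (46 + (-1)²))*37 = (67 + (46 + 1))*37 = (67 + 47)*37 = 114*37 = 4218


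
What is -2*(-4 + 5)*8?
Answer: -16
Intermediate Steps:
-2*(-4 + 5)*8 = -2*8 = -16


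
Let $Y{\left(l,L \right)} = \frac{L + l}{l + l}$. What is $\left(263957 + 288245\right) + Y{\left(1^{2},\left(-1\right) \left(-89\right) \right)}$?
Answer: $552247$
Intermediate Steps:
$Y{\left(l,L \right)} = \frac{L + l}{2 l}$
$\left(263957 + 288245\right) + Y{\left(1^{2},\left(-1\right) \left(-89\right) \right)} = \left(263957 + 288245\right) + \frac{\left(-1\right) \left(-89\right) + 1^{2}}{2 \cdot 1^{2}} = 552202 + \frac{89 + 1}{2 \cdot 1} = 552202 + \frac{1}{2} \cdot 1 \cdot 90 = 552202 + 45 = 552247$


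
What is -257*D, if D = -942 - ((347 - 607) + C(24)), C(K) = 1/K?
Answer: 4206833/24 ≈ 1.7528e+5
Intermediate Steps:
D = -16369/24 (D = -942 - ((347 - 607) + 1/24) = -942 - (-260 + 1/24) = -942 - 1*(-6239/24) = -942 + 6239/24 = -16369/24 ≈ -682.04)
-257*D = -257*(-16369/24) = 4206833/24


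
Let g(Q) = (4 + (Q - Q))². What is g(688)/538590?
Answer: 8/269295 ≈ 2.9707e-5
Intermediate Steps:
g(Q) = 16 (g(Q) = (4 + 0)² = 4² = 16)
g(688)/538590 = 16/538590 = 16*(1/538590) = 8/269295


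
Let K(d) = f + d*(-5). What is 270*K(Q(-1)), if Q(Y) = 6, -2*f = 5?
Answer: -8775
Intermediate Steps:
f = -5/2 (f = -1/2*5 = -5/2 ≈ -2.5000)
K(d) = -5/2 - 5*d (K(d) = -5/2 + d*(-5) = -5/2 - 5*d)
270*K(Q(-1)) = 270*(-5/2 - 5*6) = 270*(-5/2 - 30) = 270*(-65/2) = -8775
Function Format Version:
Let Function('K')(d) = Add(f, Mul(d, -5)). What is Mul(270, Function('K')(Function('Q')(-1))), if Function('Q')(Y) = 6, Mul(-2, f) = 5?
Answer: -8775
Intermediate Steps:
f = Rational(-5, 2) (f = Mul(Rational(-1, 2), 5) = Rational(-5, 2) ≈ -2.5000)
Function('K')(d) = Add(Rational(-5, 2), Mul(-5, d)) (Function('K')(d) = Add(Rational(-5, 2), Mul(d, -5)) = Add(Rational(-5, 2), Mul(-5, d)))
Mul(270, Function('K')(Function('Q')(-1))) = Mul(270, Add(Rational(-5, 2), Mul(-5, 6))) = Mul(270, Add(Rational(-5, 2), -30)) = Mul(270, Rational(-65, 2)) = -8775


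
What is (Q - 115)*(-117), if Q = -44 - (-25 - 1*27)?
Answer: 12519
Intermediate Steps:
Q = 8 (Q = -44 - (-25 - 27) = -44 - 1*(-52) = -44 + 52 = 8)
(Q - 115)*(-117) = (8 - 115)*(-117) = -107*(-117) = 12519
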